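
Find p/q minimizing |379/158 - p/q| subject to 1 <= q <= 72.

Expand x = 379/158 as a continued fraction with the Euclidean algorithm:
  379 = 2*158 + 63, so a_0 = 2.
  158 = 2*63 + 32, so a_1 = 2.
  63 = 1*32 + 31, so a_2 = 1.
  32 = 1*31 + 1, so a_3 = 1.
  31 = 31*1 + 0, so a_4 = 31.
so x = [2; 2, 1, 1, 31].
Convergents (p_i = a_i*p_{i-1} + p_{i-2}, q_i = a_i*q_{i-1} + q_{i-2} with p_{-2}=0, p_{-1}=1, q_{-2}=1, q_{-1}=0), until the denominator exceeds 72:
  i=0: a_0=2, p_0 = 2*1 + 0 = 2, q_0 = 2*0 + 1 = 1.
  i=1: a_1=2, p_1 = 2*2 + 1 = 5, q_1 = 2*1 + 0 = 2.
  i=2: a_2=1, p_2 = 1*5 + 2 = 7, q_2 = 1*2 + 1 = 3.
  i=3: a_3=1, p_3 = 1*7 + 5 = 12, q_3 = 1*3 + 2 = 5.
  i=4: a_4=31, p_4 = 31*12 + 7 = 379, q_4 = 31*5 + 3 = 158.
q_4 = 158 > 72, so the last convergent with denominator <= 72 is p_3/q_3 = 12/5.
The closest fraction with denominator <= 72 is either p_3/q_3 or the intermediate fraction (k*p_3 + p_2)/(k*q_3 + q_2) with the largest k >= 1 whose denominator stays <= 72; these approach x as k grows, and every other convergent or intermediate fraction in range is farther away.
Largest k: floor((72 - q_2)/q_3) = floor((72 - 3)/5) = 13.
That gives (13*12 + 7)/(13*5 + 3) = 163/68.
Compare the errors: |x - 12/5| = |379*5 - 12*158|/(158*5) = 1/790, and |x - 163/68| = |379*68 - 163*158|/(158*68) = 18/10744.
Cross-multiplying, 1*10744 = 10744 < 14220 = 18*790, so 1/790 is smaller: the convergent 12/5 is closer to x than 163/68.

12/5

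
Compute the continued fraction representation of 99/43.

Run the Euclidean algorithm on 99 and 43; the successive quotients are the partial quotients a_0, a_1, ... (each step inverts the fractional part left over by the previous one):
  99 = 2*43 + 13, so a_0 = 2.
  43 = 3*13 + 4, so a_1 = 3.
  13 = 3*4 + 1, so a_2 = 3.
  4 = 4*1 + 0, so a_3 = 4.
The remainder reaches 0 after 4 divisions, so the expansion has 4 partial quotients, read off in order.

[2; 3, 3, 4]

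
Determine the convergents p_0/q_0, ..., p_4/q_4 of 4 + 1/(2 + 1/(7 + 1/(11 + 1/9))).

4/1, 9/2, 67/15, 746/167, 6781/1518

Using the convergent recurrence p_i = a_i*p_{i-1} + p_{i-2}, q_i = a_i*q_{i-1} + q_{i-2} with p_{-2}=0, p_{-1}=1, q_{-2}=1, q_{-1}=0:
  i=0: a_0=4, p_0 = 4*1 + 0 = 4, q_0 = 4*0 + 1 = 1.
  i=1: a_1=2, p_1 = 2*4 + 1 = 9, q_1 = 2*1 + 0 = 2.
  i=2: a_2=7, p_2 = 7*9 + 4 = 67, q_2 = 7*2 + 1 = 15.
  i=3: a_3=11, p_3 = 11*67 + 9 = 746, q_3 = 11*15 + 2 = 167.
  i=4: a_4=9, p_4 = 9*746 + 67 = 6781, q_4 = 9*167 + 15 = 1518.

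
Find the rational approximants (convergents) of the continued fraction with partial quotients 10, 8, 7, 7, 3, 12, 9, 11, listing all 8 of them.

Using the convergent recurrence p_i = a_i*p_{i-1} + p_{i-2}, q_i = a_i*q_{i-1} + q_{i-2} with p_{-2}=0, p_{-1}=1, q_{-2}=1, q_{-1}=0:
  i=0: a_0=10, p_0 = 10*1 + 0 = 10, q_0 = 10*0 + 1 = 1.
  i=1: a_1=8, p_1 = 8*10 + 1 = 81, q_1 = 8*1 + 0 = 8.
  i=2: a_2=7, p_2 = 7*81 + 10 = 577, q_2 = 7*8 + 1 = 57.
  i=3: a_3=7, p_3 = 7*577 + 81 = 4120, q_3 = 7*57 + 8 = 407.
  i=4: a_4=3, p_4 = 3*4120 + 577 = 12937, q_4 = 3*407 + 57 = 1278.
  i=5: a_5=12, p_5 = 12*12937 + 4120 = 159364, q_5 = 12*1278 + 407 = 15743.
  i=6: a_6=9, p_6 = 9*159364 + 12937 = 1447213, q_6 = 9*15743 + 1278 = 142965.
  i=7: a_7=11, p_7 = 11*1447213 + 159364 = 16078707, q_7 = 11*142965 + 15743 = 1588358.

10/1, 81/8, 577/57, 4120/407, 12937/1278, 159364/15743, 1447213/142965, 16078707/1588358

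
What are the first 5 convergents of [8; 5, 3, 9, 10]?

8/1, 41/5, 131/16, 1220/149, 12331/1506

Using the convergent recurrence p_i = a_i*p_{i-1} + p_{i-2}, q_i = a_i*q_{i-1} + q_{i-2} with p_{-2}=0, p_{-1}=1, q_{-2}=1, q_{-1}=0:
  i=0: a_0=8, p_0 = 8*1 + 0 = 8, q_0 = 8*0 + 1 = 1.
  i=1: a_1=5, p_1 = 5*8 + 1 = 41, q_1 = 5*1 + 0 = 5.
  i=2: a_2=3, p_2 = 3*41 + 8 = 131, q_2 = 3*5 + 1 = 16.
  i=3: a_3=9, p_3 = 9*131 + 41 = 1220, q_3 = 9*16 + 5 = 149.
  i=4: a_4=10, p_4 = 10*1220 + 131 = 12331, q_4 = 10*149 + 16 = 1506.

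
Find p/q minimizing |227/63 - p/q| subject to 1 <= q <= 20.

18/5

Expand x = 227/63 as a continued fraction with the Euclidean algorithm:
  227 = 3*63 + 38, so a_0 = 3.
  63 = 1*38 + 25, so a_1 = 1.
  38 = 1*25 + 13, so a_2 = 1.
  25 = 1*13 + 12, so a_3 = 1.
  13 = 1*12 + 1, so a_4 = 1.
  12 = 12*1 + 0, so a_5 = 12.
so x = [3; 1, 1, 1, 1, 12].
Convergents (p_i = a_i*p_{i-1} + p_{i-2}, q_i = a_i*q_{i-1} + q_{i-2} with p_{-2}=0, p_{-1}=1, q_{-2}=1, q_{-1}=0), until the denominator exceeds 20:
  i=0: a_0=3, p_0 = 3*1 + 0 = 3, q_0 = 3*0 + 1 = 1.
  i=1: a_1=1, p_1 = 1*3 + 1 = 4, q_1 = 1*1 + 0 = 1.
  i=2: a_2=1, p_2 = 1*4 + 3 = 7, q_2 = 1*1 + 1 = 2.
  i=3: a_3=1, p_3 = 1*7 + 4 = 11, q_3 = 1*2 + 1 = 3.
  i=4: a_4=1, p_4 = 1*11 + 7 = 18, q_4 = 1*3 + 2 = 5.
  i=5: a_5=12, p_5 = 12*18 + 11 = 227, q_5 = 12*5 + 3 = 63.
q_5 = 63 > 20, so the last convergent with denominator <= 20 is p_4/q_4 = 18/5.
The closest fraction with denominator <= 20 is either p_4/q_4 or the intermediate fraction (k*p_4 + p_3)/(k*q_4 + q_3) with the largest k >= 1 whose denominator stays <= 20; these approach x as k grows, and every other convergent or intermediate fraction in range is farther away.
Largest k: floor((20 - q_3)/q_4) = floor((20 - 3)/5) = 3.
That gives (3*18 + 11)/(3*5 + 3) = 65/18.
Compare the errors: |x - 18/5| = |227*5 - 18*63|/(63*5) = 1/315, and |x - 65/18| = |227*18 - 65*63|/(63*18) = 9/1134.
Cross-multiplying, 1*1134 = 1134 < 2835 = 9*315, so 1/315 is smaller: the convergent 18/5 is closer to x than 65/18.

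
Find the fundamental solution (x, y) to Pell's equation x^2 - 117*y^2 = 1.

(x, y) = (649, 60)

First expand sqrt(117) as a continued fraction. With x_i = (sqrt(117) + m_i)/d_i and (m_0, d_0) = (0, 1): a_0 = floor(sqrt(117)) = 10, since 10^2 = 100 <= 117 < 121 = 11^2.
Iterate m_{i+1} = d_i*a_i - m_i, d_{i+1} = (117 - m_{i+1}^2)/d_i, a_{i+1} = floor((a_0 + m_{i+1})/d_{i+1}):
  m_1 = 1*10 - 0 = 10, d_1 = (117 - 10^2)/1 = 17/1 = 17, a_1 = floor((10 + 10)/17) = 1.
  m_2 = 17*1 - 10 = 7, d_2 = (117 - 7^2)/17 = 68/17 = 4, a_2 = floor((10 + 7)/4) = 4.
  m_3 = 4*4 - 7 = 9, d_3 = (117 - 9^2)/4 = 36/4 = 9, a_3 = floor((10 + 9)/9) = 2.
  m_4 = 9*2 - 9 = 9, d_4 = (117 - 9^2)/9 = 36/9 = 4, a_4 = floor((10 + 9)/4) = 4.
  m_5 = 4*4 - 9 = 7, d_5 = (117 - 7^2)/4 = 68/4 = 17, a_5 = floor((10 + 7)/17) = 1.
  m_6 = 17*1 - 7 = 10, d_6 = (117 - 10^2)/17 = 17/17 = 1, a_6 = floor((10 + 10)/1) = 20.
  m_7 = 1*20 - 10 = 10, d_7 = (117 - 10^2)/1 = 17/1 = 17: (m_7, d_7) = (m_1, d_1) = (10, 17), so from here the quotients repeat a_1, ..., a_6; the period length is 6.
So sqrt(117) = [10; (1, 4, 2, 4, 1, 20)] with period length k = 6.
k is even, so the fundamental solution of x^2 - 117y^2 = 1 is (p_{k-1}, q_{k-1}) = (p_5, q_5); compute convergents through index 5.
Convergents (p_i = a_i*p_{i-1} + p_{i-2}, q_i = a_i*q_{i-1} + q_{i-2} with p_{-2}=0, p_{-1}=1, q_{-2}=1, q_{-1}=0):
  i=0: a_0=10, p_0 = 10*1 + 0 = 10, q_0 = 10*0 + 1 = 1.
  i=1: a_1=1, p_1 = 1*10 + 1 = 11, q_1 = 1*1 + 0 = 1.
  i=2: a_2=4, p_2 = 4*11 + 10 = 54, q_2 = 4*1 + 1 = 5.
  i=3: a_3=2, p_3 = 2*54 + 11 = 119, q_3 = 2*5 + 1 = 11.
  i=4: a_4=4, p_4 = 4*119 + 54 = 530, q_4 = 4*11 + 5 = 49.
  i=5: a_5=1, p_5 = 1*530 + 119 = 649, q_5 = 1*49 + 11 = 60.
Check: 649^2 - 117*60^2 = 421201 - 421200 = 1, so (x, y) = (649, 60) solves the equation, and by the theorem it is the least positive solution.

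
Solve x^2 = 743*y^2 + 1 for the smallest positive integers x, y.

(x, y) = (714024, 26195)

First expand sqrt(743) as a continued fraction. With x_i = (sqrt(743) + m_i)/d_i and (m_0, d_0) = (0, 1): a_0 = floor(sqrt(743)) = 27, since 27^2 = 729 <= 743 < 784 = 28^2.
Iterate m_{i+1} = d_i*a_i - m_i, d_{i+1} = (743 - m_{i+1}^2)/d_i, a_{i+1} = floor((a_0 + m_{i+1})/d_{i+1}):
  m_1 = 1*27 - 0 = 27, d_1 = (743 - 27^2)/1 = 14/1 = 14, a_1 = floor((27 + 27)/14) = 3.
  m_2 = 14*3 - 27 = 15, d_2 = (743 - 15^2)/14 = 518/14 = 37, a_2 = floor((27 + 15)/37) = 1.
  m_3 = 37*1 - 15 = 22, d_3 = (743 - 22^2)/37 = 259/37 = 7, a_3 = floor((27 + 22)/7) = 7.
  m_4 = 7*7 - 22 = 27, d_4 = (743 - 27^2)/7 = 14/7 = 2, a_4 = floor((27 + 27)/2) = 27.
  m_5 = 2*27 - 27 = 27, d_5 = (743 - 27^2)/2 = 14/2 = 7, a_5 = floor((27 + 27)/7) = 7.
  m_6 = 7*7 - 27 = 22, d_6 = (743 - 22^2)/7 = 259/7 = 37, a_6 = floor((27 + 22)/37) = 1.
  m_7 = 37*1 - 22 = 15, d_7 = (743 - 15^2)/37 = 518/37 = 14, a_7 = floor((27 + 15)/14) = 3.
  m_8 = 14*3 - 15 = 27, d_8 = (743 - 27^2)/14 = 14/14 = 1, a_8 = floor((27 + 27)/1) = 54.
  m_9 = 1*54 - 27 = 27, d_9 = (743 - 27^2)/1 = 14/1 = 14: (m_9, d_9) = (m_1, d_1) = (27, 14), so from here the quotients repeat a_1, ..., a_8; the period length is 8.
So sqrt(743) = [27; (3, 1, 7, 27, 7, 1, 3, 54)] with period length k = 8.
k is even, so the fundamental solution of x^2 - 743y^2 = 1 is (p_{k-1}, q_{k-1}) = (p_7, q_7); compute convergents through index 7.
Convergents (p_i = a_i*p_{i-1} + p_{i-2}, q_i = a_i*q_{i-1} + q_{i-2} with p_{-2}=0, p_{-1}=1, q_{-2}=1, q_{-1}=0):
  i=0: a_0=27, p_0 = 27*1 + 0 = 27, q_0 = 27*0 + 1 = 1.
  i=1: a_1=3, p_1 = 3*27 + 1 = 82, q_1 = 3*1 + 0 = 3.
  i=2: a_2=1, p_2 = 1*82 + 27 = 109, q_2 = 1*3 + 1 = 4.
  i=3: a_3=7, p_3 = 7*109 + 82 = 845, q_3 = 7*4 + 3 = 31.
  i=4: a_4=27, p_4 = 27*845 + 109 = 22924, q_4 = 27*31 + 4 = 841.
  i=5: a_5=7, p_5 = 7*22924 + 845 = 161313, q_5 = 7*841 + 31 = 5918.
  i=6: a_6=1, p_6 = 1*161313 + 22924 = 184237, q_6 = 1*5918 + 841 = 6759.
  i=7: a_7=3, p_7 = 3*184237 + 161313 = 714024, q_7 = 3*6759 + 5918 = 26195.
Check: 714024^2 - 743*26195^2 = 509830272576 - 509830272575 = 1, so (x, y) = (714024, 26195) solves the equation, and by the theorem it is the least positive solution.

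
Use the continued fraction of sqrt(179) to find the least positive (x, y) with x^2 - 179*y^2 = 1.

(x, y) = (4190210, 313191)

First expand sqrt(179) as a continued fraction. With x_i = (sqrt(179) + m_i)/d_i and (m_0, d_0) = (0, 1): a_0 = floor(sqrt(179)) = 13, since 13^2 = 169 <= 179 < 196 = 14^2.
Iterate m_{i+1} = d_i*a_i - m_i, d_{i+1} = (179 - m_{i+1}^2)/d_i, a_{i+1} = floor((a_0 + m_{i+1})/d_{i+1}):
  m_1 = 1*13 - 0 = 13, d_1 = (179 - 13^2)/1 = 10/1 = 10, a_1 = floor((13 + 13)/10) = 2.
  m_2 = 10*2 - 13 = 7, d_2 = (179 - 7^2)/10 = 130/10 = 13, a_2 = floor((13 + 7)/13) = 1.
  m_3 = 13*1 - 7 = 6, d_3 = (179 - 6^2)/13 = 143/13 = 11, a_3 = floor((13 + 6)/11) = 1.
  m_4 = 11*1 - 6 = 5, d_4 = (179 - 5^2)/11 = 154/11 = 14, a_4 = floor((13 + 5)/14) = 1.
  m_5 = 14*1 - 5 = 9, d_5 = (179 - 9^2)/14 = 98/14 = 7, a_5 = floor((13 + 9)/7) = 3.
  m_6 = 7*3 - 9 = 12, d_6 = (179 - 12^2)/7 = 35/7 = 5, a_6 = floor((13 + 12)/5) = 5.
  m_7 = 5*5 - 12 = 13, d_7 = (179 - 13^2)/5 = 10/5 = 2, a_7 = floor((13 + 13)/2) = 13.
  m_8 = 2*13 - 13 = 13, d_8 = (179 - 13^2)/2 = 10/2 = 5, a_8 = floor((13 + 13)/5) = 5.
  m_9 = 5*5 - 13 = 12, d_9 = (179 - 12^2)/5 = 35/5 = 7, a_9 = floor((13 + 12)/7) = 3.
  m_10 = 7*3 - 12 = 9, d_10 = (179 - 9^2)/7 = 98/7 = 14, a_10 = floor((13 + 9)/14) = 1.
  m_11 = 14*1 - 9 = 5, d_11 = (179 - 5^2)/14 = 154/14 = 11, a_11 = floor((13 + 5)/11) = 1.
  m_12 = 11*1 - 5 = 6, d_12 = (179 - 6^2)/11 = 143/11 = 13, a_12 = floor((13 + 6)/13) = 1.
  m_13 = 13*1 - 6 = 7, d_13 = (179 - 7^2)/13 = 130/13 = 10, a_13 = floor((13 + 7)/10) = 2.
  m_14 = 10*2 - 7 = 13, d_14 = (179 - 13^2)/10 = 10/10 = 1, a_14 = floor((13 + 13)/1) = 26.
  m_15 = 1*26 - 13 = 13, d_15 = (179 - 13^2)/1 = 10/1 = 10: (m_15, d_15) = (m_1, d_1) = (13, 10), so from here the quotients repeat a_1, ..., a_14; the period length is 14.
So sqrt(179) = [13; (2, 1, 1, 1, 3, 5, 13, 5, 3, 1, 1, 1, 2, 26)] with period length k = 14.
k is even, so the fundamental solution of x^2 - 179y^2 = 1 is (p_{k-1}, q_{k-1}) = (p_13, q_13); compute convergents through index 13.
Convergents (p_i = a_i*p_{i-1} + p_{i-2}, q_i = a_i*q_{i-1} + q_{i-2} with p_{-2}=0, p_{-1}=1, q_{-2}=1, q_{-1}=0):
  i=0: a_0=13, p_0 = 13*1 + 0 = 13, q_0 = 13*0 + 1 = 1.
  i=1: a_1=2, p_1 = 2*13 + 1 = 27, q_1 = 2*1 + 0 = 2.
  i=2: a_2=1, p_2 = 1*27 + 13 = 40, q_2 = 1*2 + 1 = 3.
  i=3: a_3=1, p_3 = 1*40 + 27 = 67, q_3 = 1*3 + 2 = 5.
  i=4: a_4=1, p_4 = 1*67 + 40 = 107, q_4 = 1*5 + 3 = 8.
  i=5: a_5=3, p_5 = 3*107 + 67 = 388, q_5 = 3*8 + 5 = 29.
  i=6: a_6=5, p_6 = 5*388 + 107 = 2047, q_6 = 5*29 + 8 = 153.
  i=7: a_7=13, p_7 = 13*2047 + 388 = 26999, q_7 = 13*153 + 29 = 2018.
  i=8: a_8=5, p_8 = 5*26999 + 2047 = 137042, q_8 = 5*2018 + 153 = 10243.
  i=9: a_9=3, p_9 = 3*137042 + 26999 = 438125, q_9 = 3*10243 + 2018 = 32747.
  i=10: a_10=1, p_10 = 1*438125 + 137042 = 575167, q_10 = 1*32747 + 10243 = 42990.
  i=11: a_11=1, p_11 = 1*575167 + 438125 = 1013292, q_11 = 1*42990 + 32747 = 75737.
  i=12: a_12=1, p_12 = 1*1013292 + 575167 = 1588459, q_12 = 1*75737 + 42990 = 118727.
  i=13: a_13=2, p_13 = 2*1588459 + 1013292 = 4190210, q_13 = 2*118727 + 75737 = 313191.
Check: 4190210^2 - 179*313191^2 = 17557859844100 - 17557859844099 = 1, so (x, y) = (4190210, 313191) solves the equation, and by the theorem it is the least positive solution.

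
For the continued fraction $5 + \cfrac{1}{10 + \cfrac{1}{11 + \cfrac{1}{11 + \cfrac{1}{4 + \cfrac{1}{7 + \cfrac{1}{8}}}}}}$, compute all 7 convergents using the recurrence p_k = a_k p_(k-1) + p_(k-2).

5/1, 51/10, 566/111, 6277/1231, 25674/5035, 185995/36476, 1513634/296843

Using the convergent recurrence p_i = a_i*p_{i-1} + p_{i-2}, q_i = a_i*q_{i-1} + q_{i-2} with p_{-2}=0, p_{-1}=1, q_{-2}=1, q_{-1}=0:
  i=0: a_0=5, p_0 = 5*1 + 0 = 5, q_0 = 5*0 + 1 = 1.
  i=1: a_1=10, p_1 = 10*5 + 1 = 51, q_1 = 10*1 + 0 = 10.
  i=2: a_2=11, p_2 = 11*51 + 5 = 566, q_2 = 11*10 + 1 = 111.
  i=3: a_3=11, p_3 = 11*566 + 51 = 6277, q_3 = 11*111 + 10 = 1231.
  i=4: a_4=4, p_4 = 4*6277 + 566 = 25674, q_4 = 4*1231 + 111 = 5035.
  i=5: a_5=7, p_5 = 7*25674 + 6277 = 185995, q_5 = 7*5035 + 1231 = 36476.
  i=6: a_6=8, p_6 = 8*185995 + 25674 = 1513634, q_6 = 8*36476 + 5035 = 296843.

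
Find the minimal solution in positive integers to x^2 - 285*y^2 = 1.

First expand sqrt(285) as a continued fraction. With x_i = (sqrt(285) + m_i)/d_i and (m_0, d_0) = (0, 1): a_0 = floor(sqrt(285)) = 16, since 16^2 = 256 <= 285 < 289 = 17^2.
Iterate m_{i+1} = d_i*a_i - m_i, d_{i+1} = (285 - m_{i+1}^2)/d_i, a_{i+1} = floor((a_0 + m_{i+1})/d_{i+1}):
  m_1 = 1*16 - 0 = 16, d_1 = (285 - 16^2)/1 = 29/1 = 29, a_1 = floor((16 + 16)/29) = 1.
  m_2 = 29*1 - 16 = 13, d_2 = (285 - 13^2)/29 = 116/29 = 4, a_2 = floor((16 + 13)/4) = 7.
  m_3 = 4*7 - 13 = 15, d_3 = (285 - 15^2)/4 = 60/4 = 15, a_3 = floor((16 + 15)/15) = 2.
  m_4 = 15*2 - 15 = 15, d_4 = (285 - 15^2)/15 = 60/15 = 4, a_4 = floor((16 + 15)/4) = 7.
  m_5 = 4*7 - 15 = 13, d_5 = (285 - 13^2)/4 = 116/4 = 29, a_5 = floor((16 + 13)/29) = 1.
  m_6 = 29*1 - 13 = 16, d_6 = (285 - 16^2)/29 = 29/29 = 1, a_6 = floor((16 + 16)/1) = 32.
  m_7 = 1*32 - 16 = 16, d_7 = (285 - 16^2)/1 = 29/1 = 29: (m_7, d_7) = (m_1, d_1) = (16, 29), so from here the quotients repeat a_1, ..., a_6; the period length is 6.
So sqrt(285) = [16; (1, 7, 2, 7, 1, 32)] with period length k = 6.
k is even, so the fundamental solution of x^2 - 285y^2 = 1 is (p_{k-1}, q_{k-1}) = (p_5, q_5); compute convergents through index 5.
Convergents (p_i = a_i*p_{i-1} + p_{i-2}, q_i = a_i*q_{i-1} + q_{i-2} with p_{-2}=0, p_{-1}=1, q_{-2}=1, q_{-1}=0):
  i=0: a_0=16, p_0 = 16*1 + 0 = 16, q_0 = 16*0 + 1 = 1.
  i=1: a_1=1, p_1 = 1*16 + 1 = 17, q_1 = 1*1 + 0 = 1.
  i=2: a_2=7, p_2 = 7*17 + 16 = 135, q_2 = 7*1 + 1 = 8.
  i=3: a_3=2, p_3 = 2*135 + 17 = 287, q_3 = 2*8 + 1 = 17.
  i=4: a_4=7, p_4 = 7*287 + 135 = 2144, q_4 = 7*17 + 8 = 127.
  i=5: a_5=1, p_5 = 1*2144 + 287 = 2431, q_5 = 1*127 + 17 = 144.
Check: 2431^2 - 285*144^2 = 5909761 - 5909760 = 1, so (x, y) = (2431, 144) solves the equation, and by the theorem it is the least positive solution.

(x, y) = (2431, 144)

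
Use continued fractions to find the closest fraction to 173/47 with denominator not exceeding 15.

48/13

Expand x = 173/47 as a continued fraction with the Euclidean algorithm:
  173 = 3*47 + 32, so a_0 = 3.
  47 = 1*32 + 15, so a_1 = 1.
  32 = 2*15 + 2, so a_2 = 2.
  15 = 7*2 + 1, so a_3 = 7.
  2 = 2*1 + 0, so a_4 = 2.
so x = [3; 1, 2, 7, 2].
Convergents (p_i = a_i*p_{i-1} + p_{i-2}, q_i = a_i*q_{i-1} + q_{i-2} with p_{-2}=0, p_{-1}=1, q_{-2}=1, q_{-1}=0), until the denominator exceeds 15:
  i=0: a_0=3, p_0 = 3*1 + 0 = 3, q_0 = 3*0 + 1 = 1.
  i=1: a_1=1, p_1 = 1*3 + 1 = 4, q_1 = 1*1 + 0 = 1.
  i=2: a_2=2, p_2 = 2*4 + 3 = 11, q_2 = 2*1 + 1 = 3.
  i=3: a_3=7, p_3 = 7*11 + 4 = 81, q_3 = 7*3 + 1 = 22.
q_3 = 22 > 15, so the last convergent with denominator <= 15 is p_2/q_2 = 11/3.
The closest fraction with denominator <= 15 is either p_2/q_2 or the intermediate fraction (k*p_2 + p_1)/(k*q_2 + q_1) with the largest k >= 1 whose denominator stays <= 15; these approach x as k grows, and every other convergent or intermediate fraction in range is farther away.
Largest k: floor((15 - q_1)/q_2) = floor((15 - 1)/3) = 4.
That gives (4*11 + 4)/(4*3 + 1) = 48/13.
Compare the errors: |x - 11/3| = |173*3 - 11*47|/(47*3) = 2/141, and |x - 48/13| = |173*13 - 48*47|/(47*13) = 7/611.
Cross-multiplying, 7*141 = 987 < 1222 = 2*611, so 7/611 is smaller: the intermediate fraction 48/13 is closer to x than 11/3.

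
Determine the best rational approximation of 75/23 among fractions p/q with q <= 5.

13/4

Expand x = 75/23 as a continued fraction with the Euclidean algorithm:
  75 = 3*23 + 6, so a_0 = 3.
  23 = 3*6 + 5, so a_1 = 3.
  6 = 1*5 + 1, so a_2 = 1.
  5 = 5*1 + 0, so a_3 = 5.
so x = [3; 3, 1, 5].
Convergents (p_i = a_i*p_{i-1} + p_{i-2}, q_i = a_i*q_{i-1} + q_{i-2} with p_{-2}=0, p_{-1}=1, q_{-2}=1, q_{-1}=0), until the denominator exceeds 5:
  i=0: a_0=3, p_0 = 3*1 + 0 = 3, q_0 = 3*0 + 1 = 1.
  i=1: a_1=3, p_1 = 3*3 + 1 = 10, q_1 = 3*1 + 0 = 3.
  i=2: a_2=1, p_2 = 1*10 + 3 = 13, q_2 = 1*3 + 1 = 4.
  i=3: a_3=5, p_3 = 5*13 + 10 = 75, q_3 = 5*4 + 3 = 23.
q_3 = 23 > 5, so the last convergent with denominator <= 5 is p_2/q_2 = 13/4.
The closest fraction with denominator <= 5 is either p_2/q_2 or the intermediate fraction (k*p_2 + p_1)/(k*q_2 + q_1) with the largest k >= 1 whose denominator stays <= 5; these approach x as k grows, and every other convergent or intermediate fraction in range is farther away.
Largest k: floor((5 - q_1)/q_2) = floor((5 - 3)/4) = 0.
Since k = 0, no intermediate fraction beyond p_2/q_2 has denominator <= 5, so the convergent 13/4 is the closest (its error is |75*4 - 13*23|/(23*4) = 1/92).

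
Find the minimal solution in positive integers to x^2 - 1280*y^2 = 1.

First expand sqrt(1280) as a continued fraction. With x_i = (sqrt(1280) + m_i)/d_i and (m_0, d_0) = (0, 1): a_0 = floor(sqrt(1280)) = 35, since 35^2 = 1225 <= 1280 < 1296 = 36^2.
Iterate m_{i+1} = d_i*a_i - m_i, d_{i+1} = (1280 - m_{i+1}^2)/d_i, a_{i+1} = floor((a_0 + m_{i+1})/d_{i+1}):
  m_1 = 1*35 - 0 = 35, d_1 = (1280 - 35^2)/1 = 55/1 = 55, a_1 = floor((35 + 35)/55) = 1.
  m_2 = 55*1 - 35 = 20, d_2 = (1280 - 20^2)/55 = 880/55 = 16, a_2 = floor((35 + 20)/16) = 3.
  m_3 = 16*3 - 20 = 28, d_3 = (1280 - 28^2)/16 = 496/16 = 31, a_3 = floor((35 + 28)/31) = 2.
  m_4 = 31*2 - 28 = 34, d_4 = (1280 - 34^2)/31 = 124/31 = 4, a_4 = floor((35 + 34)/4) = 17.
  m_5 = 4*17 - 34 = 34, d_5 = (1280 - 34^2)/4 = 124/4 = 31, a_5 = floor((35 + 34)/31) = 2.
  m_6 = 31*2 - 34 = 28, d_6 = (1280 - 28^2)/31 = 496/31 = 16, a_6 = floor((35 + 28)/16) = 3.
  m_7 = 16*3 - 28 = 20, d_7 = (1280 - 20^2)/16 = 880/16 = 55, a_7 = floor((35 + 20)/55) = 1.
  m_8 = 55*1 - 20 = 35, d_8 = (1280 - 35^2)/55 = 55/55 = 1, a_8 = floor((35 + 35)/1) = 70.
  m_9 = 1*70 - 35 = 35, d_9 = (1280 - 35^2)/1 = 55/1 = 55: (m_9, d_9) = (m_1, d_1) = (35, 55), so from here the quotients repeat a_1, ..., a_8; the period length is 8.
So sqrt(1280) = [35; (1, 3, 2, 17, 2, 3, 1, 70)] with period length k = 8.
k is even, so the fundamental solution of x^2 - 1280y^2 = 1 is (p_{k-1}, q_{k-1}) = (p_7, q_7); compute convergents through index 7.
Convergents (p_i = a_i*p_{i-1} + p_{i-2}, q_i = a_i*q_{i-1} + q_{i-2} with p_{-2}=0, p_{-1}=1, q_{-2}=1, q_{-1}=0):
  i=0: a_0=35, p_0 = 35*1 + 0 = 35, q_0 = 35*0 + 1 = 1.
  i=1: a_1=1, p_1 = 1*35 + 1 = 36, q_1 = 1*1 + 0 = 1.
  i=2: a_2=3, p_2 = 3*36 + 35 = 143, q_2 = 3*1 + 1 = 4.
  i=3: a_3=2, p_3 = 2*143 + 36 = 322, q_3 = 2*4 + 1 = 9.
  i=4: a_4=17, p_4 = 17*322 + 143 = 5617, q_4 = 17*9 + 4 = 157.
  i=5: a_5=2, p_5 = 2*5617 + 322 = 11556, q_5 = 2*157 + 9 = 323.
  i=6: a_6=3, p_6 = 3*11556 + 5617 = 40285, q_6 = 3*323 + 157 = 1126.
  i=7: a_7=1, p_7 = 1*40285 + 11556 = 51841, q_7 = 1*1126 + 323 = 1449.
Check: 51841^2 - 1280*1449^2 = 2687489281 - 2687489280 = 1, so (x, y) = (51841, 1449) solves the equation, and by the theorem it is the least positive solution.

(x, y) = (51841, 1449)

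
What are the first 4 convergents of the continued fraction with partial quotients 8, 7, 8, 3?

8/1, 57/7, 464/57, 1449/178

Using the convergent recurrence p_i = a_i*p_{i-1} + p_{i-2}, q_i = a_i*q_{i-1} + q_{i-2} with p_{-2}=0, p_{-1}=1, q_{-2}=1, q_{-1}=0:
  i=0: a_0=8, p_0 = 8*1 + 0 = 8, q_0 = 8*0 + 1 = 1.
  i=1: a_1=7, p_1 = 7*8 + 1 = 57, q_1 = 7*1 + 0 = 7.
  i=2: a_2=8, p_2 = 8*57 + 8 = 464, q_2 = 8*7 + 1 = 57.
  i=3: a_3=3, p_3 = 3*464 + 57 = 1449, q_3 = 3*57 + 7 = 178.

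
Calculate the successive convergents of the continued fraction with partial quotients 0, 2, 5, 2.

Using the convergent recurrence p_i = a_i*p_{i-1} + p_{i-2}, q_i = a_i*q_{i-1} + q_{i-2} with p_{-2}=0, p_{-1}=1, q_{-2}=1, q_{-1}=0:
  i=0: a_0=0, p_0 = 0*1 + 0 = 0, q_0 = 0*0 + 1 = 1.
  i=1: a_1=2, p_1 = 2*0 + 1 = 1, q_1 = 2*1 + 0 = 2.
  i=2: a_2=5, p_2 = 5*1 + 0 = 5, q_2 = 5*2 + 1 = 11.
  i=3: a_3=2, p_3 = 2*5 + 1 = 11, q_3 = 2*11 + 2 = 24.

0/1, 1/2, 5/11, 11/24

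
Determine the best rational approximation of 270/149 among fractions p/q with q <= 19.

29/16

Expand x = 270/149 as a continued fraction with the Euclidean algorithm:
  270 = 1*149 + 121, so a_0 = 1.
  149 = 1*121 + 28, so a_1 = 1.
  121 = 4*28 + 9, so a_2 = 4.
  28 = 3*9 + 1, so a_3 = 3.
  9 = 9*1 + 0, so a_4 = 9.
so x = [1; 1, 4, 3, 9].
Convergents (p_i = a_i*p_{i-1} + p_{i-2}, q_i = a_i*q_{i-1} + q_{i-2} with p_{-2}=0, p_{-1}=1, q_{-2}=1, q_{-1}=0), until the denominator exceeds 19:
  i=0: a_0=1, p_0 = 1*1 + 0 = 1, q_0 = 1*0 + 1 = 1.
  i=1: a_1=1, p_1 = 1*1 + 1 = 2, q_1 = 1*1 + 0 = 1.
  i=2: a_2=4, p_2 = 4*2 + 1 = 9, q_2 = 4*1 + 1 = 5.
  i=3: a_3=3, p_3 = 3*9 + 2 = 29, q_3 = 3*5 + 1 = 16.
  i=4: a_4=9, p_4 = 9*29 + 9 = 270, q_4 = 9*16 + 5 = 149.
q_4 = 149 > 19, so the last convergent with denominator <= 19 is p_3/q_3 = 29/16.
The closest fraction with denominator <= 19 is either p_3/q_3 or the intermediate fraction (k*p_3 + p_2)/(k*q_3 + q_2) with the largest k >= 1 whose denominator stays <= 19; these approach x as k grows, and every other convergent or intermediate fraction in range is farther away.
Largest k: floor((19 - q_2)/q_3) = floor((19 - 5)/16) = 0.
Since k = 0, no intermediate fraction beyond p_3/q_3 has denominator <= 19, so the convergent 29/16 is the closest (its error is |270*16 - 29*149|/(149*16) = 1/2384).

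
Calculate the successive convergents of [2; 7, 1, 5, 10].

Using the convergent recurrence p_i = a_i*p_{i-1} + p_{i-2}, q_i = a_i*q_{i-1} + q_{i-2} with p_{-2}=0, p_{-1}=1, q_{-2}=1, q_{-1}=0:
  i=0: a_0=2, p_0 = 2*1 + 0 = 2, q_0 = 2*0 + 1 = 1.
  i=1: a_1=7, p_1 = 7*2 + 1 = 15, q_1 = 7*1 + 0 = 7.
  i=2: a_2=1, p_2 = 1*15 + 2 = 17, q_2 = 1*7 + 1 = 8.
  i=3: a_3=5, p_3 = 5*17 + 15 = 100, q_3 = 5*8 + 7 = 47.
  i=4: a_4=10, p_4 = 10*100 + 17 = 1017, q_4 = 10*47 + 8 = 478.

2/1, 15/7, 17/8, 100/47, 1017/478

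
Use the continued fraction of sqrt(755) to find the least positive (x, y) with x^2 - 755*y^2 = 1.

(x, y) = (1209, 44)

First expand sqrt(755) as a continued fraction. With x_i = (sqrt(755) + m_i)/d_i and (m_0, d_0) = (0, 1): a_0 = floor(sqrt(755)) = 27, since 27^2 = 729 <= 755 < 784 = 28^2.
Iterate m_{i+1} = d_i*a_i - m_i, d_{i+1} = (755 - m_{i+1}^2)/d_i, a_{i+1} = floor((a_0 + m_{i+1})/d_{i+1}):
  m_1 = 1*27 - 0 = 27, d_1 = (755 - 27^2)/1 = 26/1 = 26, a_1 = floor((27 + 27)/26) = 2.
  m_2 = 26*2 - 27 = 25, d_2 = (755 - 25^2)/26 = 130/26 = 5, a_2 = floor((27 + 25)/5) = 10.
  m_3 = 5*10 - 25 = 25, d_3 = (755 - 25^2)/5 = 130/5 = 26, a_3 = floor((27 + 25)/26) = 2.
  m_4 = 26*2 - 25 = 27, d_4 = (755 - 27^2)/26 = 26/26 = 1, a_4 = floor((27 + 27)/1) = 54.
  m_5 = 1*54 - 27 = 27, d_5 = (755 - 27^2)/1 = 26/1 = 26: (m_5, d_5) = (m_1, d_1) = (27, 26), so from here the quotients repeat a_1, ..., a_4; the period length is 4.
So sqrt(755) = [27; (2, 10, 2, 54)] with period length k = 4.
k is even, so the fundamental solution of x^2 - 755y^2 = 1 is (p_{k-1}, q_{k-1}) = (p_3, q_3); compute convergents through index 3.
Convergents (p_i = a_i*p_{i-1} + p_{i-2}, q_i = a_i*q_{i-1} + q_{i-2} with p_{-2}=0, p_{-1}=1, q_{-2}=1, q_{-1}=0):
  i=0: a_0=27, p_0 = 27*1 + 0 = 27, q_0 = 27*0 + 1 = 1.
  i=1: a_1=2, p_1 = 2*27 + 1 = 55, q_1 = 2*1 + 0 = 2.
  i=2: a_2=10, p_2 = 10*55 + 27 = 577, q_2 = 10*2 + 1 = 21.
  i=3: a_3=2, p_3 = 2*577 + 55 = 1209, q_3 = 2*21 + 2 = 44.
Check: 1209^2 - 755*44^2 = 1461681 - 1461680 = 1, so (x, y) = (1209, 44) solves the equation, and by the theorem it is the least positive solution.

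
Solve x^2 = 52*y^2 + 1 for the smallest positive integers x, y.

First expand sqrt(52) as a continued fraction. With x_i = (sqrt(52) + m_i)/d_i and (m_0, d_0) = (0, 1): a_0 = floor(sqrt(52)) = 7, since 7^2 = 49 <= 52 < 64 = 8^2.
Iterate m_{i+1} = d_i*a_i - m_i, d_{i+1} = (52 - m_{i+1}^2)/d_i, a_{i+1} = floor((a_0 + m_{i+1})/d_{i+1}):
  m_1 = 1*7 - 0 = 7, d_1 = (52 - 7^2)/1 = 3/1 = 3, a_1 = floor((7 + 7)/3) = 4.
  m_2 = 3*4 - 7 = 5, d_2 = (52 - 5^2)/3 = 27/3 = 9, a_2 = floor((7 + 5)/9) = 1.
  m_3 = 9*1 - 5 = 4, d_3 = (52 - 4^2)/9 = 36/9 = 4, a_3 = floor((7 + 4)/4) = 2.
  m_4 = 4*2 - 4 = 4, d_4 = (52 - 4^2)/4 = 36/4 = 9, a_4 = floor((7 + 4)/9) = 1.
  m_5 = 9*1 - 4 = 5, d_5 = (52 - 5^2)/9 = 27/9 = 3, a_5 = floor((7 + 5)/3) = 4.
  m_6 = 3*4 - 5 = 7, d_6 = (52 - 7^2)/3 = 3/3 = 1, a_6 = floor((7 + 7)/1) = 14.
  m_7 = 1*14 - 7 = 7, d_7 = (52 - 7^2)/1 = 3/1 = 3: (m_7, d_7) = (m_1, d_1) = (7, 3), so from here the quotients repeat a_1, ..., a_6; the period length is 6.
So sqrt(52) = [7; (4, 1, 2, 1, 4, 14)] with period length k = 6.
k is even, so the fundamental solution of x^2 - 52y^2 = 1 is (p_{k-1}, q_{k-1}) = (p_5, q_5); compute convergents through index 5.
Convergents (p_i = a_i*p_{i-1} + p_{i-2}, q_i = a_i*q_{i-1} + q_{i-2} with p_{-2}=0, p_{-1}=1, q_{-2}=1, q_{-1}=0):
  i=0: a_0=7, p_0 = 7*1 + 0 = 7, q_0 = 7*0 + 1 = 1.
  i=1: a_1=4, p_1 = 4*7 + 1 = 29, q_1 = 4*1 + 0 = 4.
  i=2: a_2=1, p_2 = 1*29 + 7 = 36, q_2 = 1*4 + 1 = 5.
  i=3: a_3=2, p_3 = 2*36 + 29 = 101, q_3 = 2*5 + 4 = 14.
  i=4: a_4=1, p_4 = 1*101 + 36 = 137, q_4 = 1*14 + 5 = 19.
  i=5: a_5=4, p_5 = 4*137 + 101 = 649, q_5 = 4*19 + 14 = 90.
Check: 649^2 - 52*90^2 = 421201 - 421200 = 1, so (x, y) = (649, 90) solves the equation, and by the theorem it is the least positive solution.

(x, y) = (649, 90)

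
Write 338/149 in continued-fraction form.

Run the Euclidean algorithm on 338 and 149; the successive quotients are the partial quotients a_0, a_1, ... (each step inverts the fractional part left over by the previous one):
  338 = 2*149 + 40, so a_0 = 2.
  149 = 3*40 + 29, so a_1 = 3.
  40 = 1*29 + 11, so a_2 = 1.
  29 = 2*11 + 7, so a_3 = 2.
  11 = 1*7 + 4, so a_4 = 1.
  7 = 1*4 + 3, so a_5 = 1.
  4 = 1*3 + 1, so a_6 = 1.
  3 = 3*1 + 0, so a_7 = 3.
The remainder reaches 0 after 8 divisions, so the expansion has 8 partial quotients, read off in order.

[2; 3, 1, 2, 1, 1, 1, 3]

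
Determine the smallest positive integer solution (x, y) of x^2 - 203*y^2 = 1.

(x, y) = (57, 4)

First expand sqrt(203) as a continued fraction. With x_i = (sqrt(203) + m_i)/d_i and (m_0, d_0) = (0, 1): a_0 = floor(sqrt(203)) = 14, since 14^2 = 196 <= 203 < 225 = 15^2.
Iterate m_{i+1} = d_i*a_i - m_i, d_{i+1} = (203 - m_{i+1}^2)/d_i, a_{i+1} = floor((a_0 + m_{i+1})/d_{i+1}):
  m_1 = 1*14 - 0 = 14, d_1 = (203 - 14^2)/1 = 7/1 = 7, a_1 = floor((14 + 14)/7) = 4.
  m_2 = 7*4 - 14 = 14, d_2 = (203 - 14^2)/7 = 7/7 = 1, a_2 = floor((14 + 14)/1) = 28.
  m_3 = 1*28 - 14 = 14, d_3 = (203 - 14^2)/1 = 7/1 = 7: (m_3, d_3) = (m_1, d_1) = (14, 7), so from here the quotients repeat a_1, a_2; the period length is 2.
So sqrt(203) = [14; (4, 28)] with period length k = 2.
k is even, so the fundamental solution of x^2 - 203y^2 = 1 is (p_{k-1}, q_{k-1}) = (p_1, q_1); compute convergents through index 1.
Convergents (p_i = a_i*p_{i-1} + p_{i-2}, q_i = a_i*q_{i-1} + q_{i-2} with p_{-2}=0, p_{-1}=1, q_{-2}=1, q_{-1}=0):
  i=0: a_0=14, p_0 = 14*1 + 0 = 14, q_0 = 14*0 + 1 = 1.
  i=1: a_1=4, p_1 = 4*14 + 1 = 57, q_1 = 4*1 + 0 = 4.
Check: 57^2 - 203*4^2 = 3249 - 3248 = 1, so (x, y) = (57, 4) solves the equation, and by the theorem it is the least positive solution.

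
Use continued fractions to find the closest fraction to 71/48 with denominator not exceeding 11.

3/2

Expand x = 71/48 as a continued fraction with the Euclidean algorithm:
  71 = 1*48 + 23, so a_0 = 1.
  48 = 2*23 + 2, so a_1 = 2.
  23 = 11*2 + 1, so a_2 = 11.
  2 = 2*1 + 0, so a_3 = 2.
so x = [1; 2, 11, 2].
Convergents (p_i = a_i*p_{i-1} + p_{i-2}, q_i = a_i*q_{i-1} + q_{i-2} with p_{-2}=0, p_{-1}=1, q_{-2}=1, q_{-1}=0), until the denominator exceeds 11:
  i=0: a_0=1, p_0 = 1*1 + 0 = 1, q_0 = 1*0 + 1 = 1.
  i=1: a_1=2, p_1 = 2*1 + 1 = 3, q_1 = 2*1 + 0 = 2.
  i=2: a_2=11, p_2 = 11*3 + 1 = 34, q_2 = 11*2 + 1 = 23.
q_2 = 23 > 11, so the last convergent with denominator <= 11 is p_1/q_1 = 3/2.
The closest fraction with denominator <= 11 is either p_1/q_1 or the intermediate fraction (k*p_1 + p_0)/(k*q_1 + q_0) with the largest k >= 1 whose denominator stays <= 11; these approach x as k grows, and every other convergent or intermediate fraction in range is farther away.
Largest k: floor((11 - q_0)/q_1) = floor((11 - 1)/2) = 5.
That gives (5*3 + 1)/(5*2 + 1) = 16/11.
Compare the errors: |x - 3/2| = |71*2 - 3*48|/(48*2) = 2/96, and |x - 16/11| = |71*11 - 16*48|/(48*11) = 13/528.
Cross-multiplying, 2*528 = 1056 < 1248 = 13*96, so 2/96 is smaller: the convergent 3/2 is closer to x than 16/11.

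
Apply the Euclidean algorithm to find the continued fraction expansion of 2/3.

[0; 1, 2]

Run the Euclidean algorithm on 2 and 3; the successive quotients are the partial quotients a_0, a_1, ... (each step inverts the fractional part left over by the previous one):
  2 = 0*3 + 2, so a_0 = 0.
  3 = 1*2 + 1, so a_1 = 1.
  2 = 2*1 + 0, so a_2 = 2.
The remainder reaches 0 after 3 divisions, so the expansion has 3 partial quotients, read off in order.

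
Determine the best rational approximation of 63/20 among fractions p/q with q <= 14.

41/13

Expand x = 63/20 as a continued fraction with the Euclidean algorithm:
  63 = 3*20 + 3, so a_0 = 3.
  20 = 6*3 + 2, so a_1 = 6.
  3 = 1*2 + 1, so a_2 = 1.
  2 = 2*1 + 0, so a_3 = 2.
so x = [3; 6, 1, 2].
Convergents (p_i = a_i*p_{i-1} + p_{i-2}, q_i = a_i*q_{i-1} + q_{i-2} with p_{-2}=0, p_{-1}=1, q_{-2}=1, q_{-1}=0), until the denominator exceeds 14:
  i=0: a_0=3, p_0 = 3*1 + 0 = 3, q_0 = 3*0 + 1 = 1.
  i=1: a_1=6, p_1 = 6*3 + 1 = 19, q_1 = 6*1 + 0 = 6.
  i=2: a_2=1, p_2 = 1*19 + 3 = 22, q_2 = 1*6 + 1 = 7.
  i=3: a_3=2, p_3 = 2*22 + 19 = 63, q_3 = 2*7 + 6 = 20.
q_3 = 20 > 14, so the last convergent with denominator <= 14 is p_2/q_2 = 22/7.
The closest fraction with denominator <= 14 is either p_2/q_2 or the intermediate fraction (k*p_2 + p_1)/(k*q_2 + q_1) with the largest k >= 1 whose denominator stays <= 14; these approach x as k grows, and every other convergent or intermediate fraction in range is farther away.
Largest k: floor((14 - q_1)/q_2) = floor((14 - 6)/7) = 1.
That gives (1*22 + 19)/(1*7 + 6) = 41/13.
Compare the errors: |x - 22/7| = |63*7 - 22*20|/(20*7) = 1/140, and |x - 41/13| = |63*13 - 41*20|/(20*13) = 1/260.
Cross-multiplying, 1*140 = 140 < 260 = 1*260, so 1/260 is smaller: the intermediate fraction 41/13 is closer to x than 22/7.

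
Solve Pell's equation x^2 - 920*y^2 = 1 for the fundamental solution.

First expand sqrt(920) as a continued fraction. With x_i = (sqrt(920) + m_i)/d_i and (m_0, d_0) = (0, 1): a_0 = floor(sqrt(920)) = 30, since 30^2 = 900 <= 920 < 961 = 31^2.
Iterate m_{i+1} = d_i*a_i - m_i, d_{i+1} = (920 - m_{i+1}^2)/d_i, a_{i+1} = floor((a_0 + m_{i+1})/d_{i+1}):
  m_1 = 1*30 - 0 = 30, d_1 = (920 - 30^2)/1 = 20/1 = 20, a_1 = floor((30 + 30)/20) = 3.
  m_2 = 20*3 - 30 = 30, d_2 = (920 - 30^2)/20 = 20/20 = 1, a_2 = floor((30 + 30)/1) = 60.
  m_3 = 1*60 - 30 = 30, d_3 = (920 - 30^2)/1 = 20/1 = 20: (m_3, d_3) = (m_1, d_1) = (30, 20), so from here the quotients repeat a_1, a_2; the period length is 2.
So sqrt(920) = [30; (3, 60)] with period length k = 2.
k is even, so the fundamental solution of x^2 - 920y^2 = 1 is (p_{k-1}, q_{k-1}) = (p_1, q_1); compute convergents through index 1.
Convergents (p_i = a_i*p_{i-1} + p_{i-2}, q_i = a_i*q_{i-1} + q_{i-2} with p_{-2}=0, p_{-1}=1, q_{-2}=1, q_{-1}=0):
  i=0: a_0=30, p_0 = 30*1 + 0 = 30, q_0 = 30*0 + 1 = 1.
  i=1: a_1=3, p_1 = 3*30 + 1 = 91, q_1 = 3*1 + 0 = 3.
Check: 91^2 - 920*3^2 = 8281 - 8280 = 1, so (x, y) = (91, 3) solves the equation, and by the theorem it is the least positive solution.

(x, y) = (91, 3)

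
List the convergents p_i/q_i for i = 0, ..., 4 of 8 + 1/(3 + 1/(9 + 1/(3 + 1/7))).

Using the convergent recurrence p_i = a_i*p_{i-1} + p_{i-2}, q_i = a_i*q_{i-1} + q_{i-2} with p_{-2}=0, p_{-1}=1, q_{-2}=1, q_{-1}=0:
  i=0: a_0=8, p_0 = 8*1 + 0 = 8, q_0 = 8*0 + 1 = 1.
  i=1: a_1=3, p_1 = 3*8 + 1 = 25, q_1 = 3*1 + 0 = 3.
  i=2: a_2=9, p_2 = 9*25 + 8 = 233, q_2 = 9*3 + 1 = 28.
  i=3: a_3=3, p_3 = 3*233 + 25 = 724, q_3 = 3*28 + 3 = 87.
  i=4: a_4=7, p_4 = 7*724 + 233 = 5301, q_4 = 7*87 + 28 = 637.

8/1, 25/3, 233/28, 724/87, 5301/637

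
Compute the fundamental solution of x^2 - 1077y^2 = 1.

(x, y) = (23522399, 716760)

First expand sqrt(1077) as a continued fraction. With x_i = (sqrt(1077) + m_i)/d_i and (m_0, d_0) = (0, 1): a_0 = floor(sqrt(1077)) = 32, since 32^2 = 1024 <= 1077 < 1089 = 33^2.
Iterate m_{i+1} = d_i*a_i - m_i, d_{i+1} = (1077 - m_{i+1}^2)/d_i, a_{i+1} = floor((a_0 + m_{i+1})/d_{i+1}):
  m_1 = 1*32 - 0 = 32, d_1 = (1077 - 32^2)/1 = 53/1 = 53, a_1 = floor((32 + 32)/53) = 1.
  m_2 = 53*1 - 32 = 21, d_2 = (1077 - 21^2)/53 = 636/53 = 12, a_2 = floor((32 + 21)/12) = 4.
  m_3 = 12*4 - 21 = 27, d_3 = (1077 - 27^2)/12 = 348/12 = 29, a_3 = floor((32 + 27)/29) = 2.
  m_4 = 29*2 - 27 = 31, d_4 = (1077 - 31^2)/29 = 116/29 = 4, a_4 = floor((32 + 31)/4) = 15.
  m_5 = 4*15 - 31 = 29, d_5 = (1077 - 29^2)/4 = 236/4 = 59, a_5 = floor((32 + 29)/59) = 1.
  m_6 = 59*1 - 29 = 30, d_6 = (1077 - 30^2)/59 = 177/59 = 3, a_6 = floor((32 + 30)/3) = 20.
  m_7 = 3*20 - 30 = 30, d_7 = (1077 - 30^2)/3 = 177/3 = 59, a_7 = floor((32 + 30)/59) = 1.
  m_8 = 59*1 - 30 = 29, d_8 = (1077 - 29^2)/59 = 236/59 = 4, a_8 = floor((32 + 29)/4) = 15.
  m_9 = 4*15 - 29 = 31, d_9 = (1077 - 31^2)/4 = 116/4 = 29, a_9 = floor((32 + 31)/29) = 2.
  m_10 = 29*2 - 31 = 27, d_10 = (1077 - 27^2)/29 = 348/29 = 12, a_10 = floor((32 + 27)/12) = 4.
  m_11 = 12*4 - 27 = 21, d_11 = (1077 - 21^2)/12 = 636/12 = 53, a_11 = floor((32 + 21)/53) = 1.
  m_12 = 53*1 - 21 = 32, d_12 = (1077 - 32^2)/53 = 53/53 = 1, a_12 = floor((32 + 32)/1) = 64.
  m_13 = 1*64 - 32 = 32, d_13 = (1077 - 32^2)/1 = 53/1 = 53: (m_13, d_13) = (m_1, d_1) = (32, 53), so from here the quotients repeat a_1, ..., a_12; the period length is 12.
So sqrt(1077) = [32; (1, 4, 2, 15, 1, 20, 1, 15, 2, 4, 1, 64)] with period length k = 12.
k is even, so the fundamental solution of x^2 - 1077y^2 = 1 is (p_{k-1}, q_{k-1}) = (p_11, q_11); compute convergents through index 11.
Convergents (p_i = a_i*p_{i-1} + p_{i-2}, q_i = a_i*q_{i-1} + q_{i-2} with p_{-2}=0, p_{-1}=1, q_{-2}=1, q_{-1}=0):
  i=0: a_0=32, p_0 = 32*1 + 0 = 32, q_0 = 32*0 + 1 = 1.
  i=1: a_1=1, p_1 = 1*32 + 1 = 33, q_1 = 1*1 + 0 = 1.
  i=2: a_2=4, p_2 = 4*33 + 32 = 164, q_2 = 4*1 + 1 = 5.
  i=3: a_3=2, p_3 = 2*164 + 33 = 361, q_3 = 2*5 + 1 = 11.
  i=4: a_4=15, p_4 = 15*361 + 164 = 5579, q_4 = 15*11 + 5 = 170.
  i=5: a_5=1, p_5 = 1*5579 + 361 = 5940, q_5 = 1*170 + 11 = 181.
  i=6: a_6=20, p_6 = 20*5940 + 5579 = 124379, q_6 = 20*181 + 170 = 3790.
  i=7: a_7=1, p_7 = 1*124379 + 5940 = 130319, q_7 = 1*3790 + 181 = 3971.
  i=8: a_8=15, p_8 = 15*130319 + 124379 = 2079164, q_8 = 15*3971 + 3790 = 63355.
  i=9: a_9=2, p_9 = 2*2079164 + 130319 = 4288647, q_9 = 2*63355 + 3971 = 130681.
  i=10: a_10=4, p_10 = 4*4288647 + 2079164 = 19233752, q_10 = 4*130681 + 63355 = 586079.
  i=11: a_11=1, p_11 = 1*19233752 + 4288647 = 23522399, q_11 = 1*586079 + 130681 = 716760.
Check: 23522399^2 - 1077*716760^2 = 553303254715201 - 553303254715200 = 1, so (x, y) = (23522399, 716760) solves the equation, and by the theorem it is the least positive solution.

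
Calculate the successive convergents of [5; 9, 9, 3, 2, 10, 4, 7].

5/1, 46/9, 419/82, 1303/255, 3025/592, 31553/6175, 129237/25292, 936212/183219

Using the convergent recurrence p_i = a_i*p_{i-1} + p_{i-2}, q_i = a_i*q_{i-1} + q_{i-2} with p_{-2}=0, p_{-1}=1, q_{-2}=1, q_{-1}=0:
  i=0: a_0=5, p_0 = 5*1 + 0 = 5, q_0 = 5*0 + 1 = 1.
  i=1: a_1=9, p_1 = 9*5 + 1 = 46, q_1 = 9*1 + 0 = 9.
  i=2: a_2=9, p_2 = 9*46 + 5 = 419, q_2 = 9*9 + 1 = 82.
  i=3: a_3=3, p_3 = 3*419 + 46 = 1303, q_3 = 3*82 + 9 = 255.
  i=4: a_4=2, p_4 = 2*1303 + 419 = 3025, q_4 = 2*255 + 82 = 592.
  i=5: a_5=10, p_5 = 10*3025 + 1303 = 31553, q_5 = 10*592 + 255 = 6175.
  i=6: a_6=4, p_6 = 4*31553 + 3025 = 129237, q_6 = 4*6175 + 592 = 25292.
  i=7: a_7=7, p_7 = 7*129237 + 31553 = 936212, q_7 = 7*25292 + 6175 = 183219.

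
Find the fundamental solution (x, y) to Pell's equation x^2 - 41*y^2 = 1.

(x, y) = (2049, 320)

First expand sqrt(41) as a continued fraction. With x_i = (sqrt(41) + m_i)/d_i and (m_0, d_0) = (0, 1): a_0 = floor(sqrt(41)) = 6, since 6^2 = 36 <= 41 < 49 = 7^2.
Iterate m_{i+1} = d_i*a_i - m_i, d_{i+1} = (41 - m_{i+1}^2)/d_i, a_{i+1} = floor((a_0 + m_{i+1})/d_{i+1}):
  m_1 = 1*6 - 0 = 6, d_1 = (41 - 6^2)/1 = 5/1 = 5, a_1 = floor((6 + 6)/5) = 2.
  m_2 = 5*2 - 6 = 4, d_2 = (41 - 4^2)/5 = 25/5 = 5, a_2 = floor((6 + 4)/5) = 2.
  m_3 = 5*2 - 4 = 6, d_3 = (41 - 6^2)/5 = 5/5 = 1, a_3 = floor((6 + 6)/1) = 12.
  m_4 = 1*12 - 6 = 6, d_4 = (41 - 6^2)/1 = 5/1 = 5: (m_4, d_4) = (m_1, d_1) = (6, 5), so from here the quotients repeat a_1, ..., a_3; the period length is 3.
So sqrt(41) = [6; (2, 2, 12)] with period length k = 3.
k is odd, so (p_{k-1}, q_{k-1}) only solves x^2 - 41y^2 = -1 and the fundamental solution of x^2 - 41y^2 = 1 is (p_{2k-1}, q_{2k-1}) = (p_5, q_5); compute convergents through index 5, running through the period twice.
Convergents (p_i = a_i*p_{i-1} + p_{i-2}, q_i = a_i*q_{i-1} + q_{i-2} with p_{-2}=0, p_{-1}=1, q_{-2}=1, q_{-1}=0):
  i=0: a_0=6, p_0 = 6*1 + 0 = 6, q_0 = 6*0 + 1 = 1.
  i=1: a_1=2, p_1 = 2*6 + 1 = 13, q_1 = 2*1 + 0 = 2.
  i=2: a_2=2, p_2 = 2*13 + 6 = 32, q_2 = 2*2 + 1 = 5.
  i=3: a_3=12, p_3 = 12*32 + 13 = 397, q_3 = 12*5 + 2 = 62.
  i=4: a_4=2, p_4 = 2*397 + 32 = 826, q_4 = 2*62 + 5 = 129.
  i=5: a_5=2, p_5 = 2*826 + 397 = 2049, q_5 = 2*129 + 62 = 320.
Indeed p_2^2 - 41*q_2^2 = 1024 - 1025 = -1, not +1.
Check: 2049^2 - 41*320^2 = 4198401 - 4198400 = 1, so (x, y) = (2049, 320) solves the equation, and by the theorem it is the least positive solution.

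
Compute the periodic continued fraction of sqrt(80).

Write x_i = (sqrt(80) + m_i)/d_i with (m_0, d_0) = (0, 1). a_0 = floor(sqrt(80)) = 8, since 8^2 = 64 <= 80 < 81 = 9^2.
Iterate m_{i+1} = d_i*a_i - m_i, d_{i+1} = (80 - m_{i+1}^2)/d_i, a_{i+1} = floor((a_0 + m_{i+1})/d_{i+1}):
  m_1 = 1*8 - 0 = 8, d_1 = (80 - 8^2)/1 = 16/1 = 16, a_1 = floor((8 + 8)/16) = 1.
  m_2 = 16*1 - 8 = 8, d_2 = (80 - 8^2)/16 = 16/16 = 1, a_2 = floor((8 + 8)/1) = 16.
  m_3 = 1*16 - 8 = 8, d_3 = (80 - 8^2)/1 = 16/1 = 16: (m_3, d_3) = (m_1, d_1) = (8, 16), so from here the quotients repeat a_1, a_2; the period length is 2.
Hence the expansion of sqrt(80) is a_0 = 8 followed by the repeating block 1, 16 (period 2).

[8; (1, 16)]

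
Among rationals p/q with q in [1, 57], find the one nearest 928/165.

Expand x = 928/165 as a continued fraction with the Euclidean algorithm:
  928 = 5*165 + 103, so a_0 = 5.
  165 = 1*103 + 62, so a_1 = 1.
  103 = 1*62 + 41, so a_2 = 1.
  62 = 1*41 + 21, so a_3 = 1.
  41 = 1*21 + 20, so a_4 = 1.
  21 = 1*20 + 1, so a_5 = 1.
  20 = 20*1 + 0, so a_6 = 20.
so x = [5; 1, 1, 1, 1, 1, 20].
Convergents (p_i = a_i*p_{i-1} + p_{i-2}, q_i = a_i*q_{i-1} + q_{i-2} with p_{-2}=0, p_{-1}=1, q_{-2}=1, q_{-1}=0), until the denominator exceeds 57:
  i=0: a_0=5, p_0 = 5*1 + 0 = 5, q_0 = 5*0 + 1 = 1.
  i=1: a_1=1, p_1 = 1*5 + 1 = 6, q_1 = 1*1 + 0 = 1.
  i=2: a_2=1, p_2 = 1*6 + 5 = 11, q_2 = 1*1 + 1 = 2.
  i=3: a_3=1, p_3 = 1*11 + 6 = 17, q_3 = 1*2 + 1 = 3.
  i=4: a_4=1, p_4 = 1*17 + 11 = 28, q_4 = 1*3 + 2 = 5.
  i=5: a_5=1, p_5 = 1*28 + 17 = 45, q_5 = 1*5 + 3 = 8.
  i=6: a_6=20, p_6 = 20*45 + 28 = 928, q_6 = 20*8 + 5 = 165.
q_6 = 165 > 57, so the last convergent with denominator <= 57 is p_5/q_5 = 45/8.
The closest fraction with denominator <= 57 is either p_5/q_5 or the intermediate fraction (k*p_5 + p_4)/(k*q_5 + q_4) with the largest k >= 1 whose denominator stays <= 57; these approach x as k grows, and every other convergent or intermediate fraction in range is farther away.
Largest k: floor((57 - q_4)/q_5) = floor((57 - 5)/8) = 6.
That gives (6*45 + 28)/(6*8 + 5) = 298/53.
Compare the errors: |x - 45/8| = |928*8 - 45*165|/(165*8) = 1/1320, and |x - 298/53| = |928*53 - 298*165|/(165*53) = 14/8745.
Cross-multiplying, 1*8745 = 8745 < 18480 = 14*1320, so 1/1320 is smaller: the convergent 45/8 is closer to x than 298/53.

45/8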